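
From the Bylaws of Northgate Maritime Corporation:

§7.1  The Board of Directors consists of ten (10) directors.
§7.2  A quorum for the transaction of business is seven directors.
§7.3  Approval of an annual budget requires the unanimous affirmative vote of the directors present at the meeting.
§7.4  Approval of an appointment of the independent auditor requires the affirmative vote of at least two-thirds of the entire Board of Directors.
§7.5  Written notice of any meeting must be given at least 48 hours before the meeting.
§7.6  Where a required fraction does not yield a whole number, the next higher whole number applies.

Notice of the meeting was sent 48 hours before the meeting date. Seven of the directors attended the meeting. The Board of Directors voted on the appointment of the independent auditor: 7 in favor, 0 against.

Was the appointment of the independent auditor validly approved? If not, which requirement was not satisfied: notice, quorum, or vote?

Notice: 48 hours given; 48 required (48 ≥ 48). Satisfied.
Quorum: 7 present; quorum is 7. Satisfied.
Vote: the appointment of the independent auditor requires two-thirds of the entire Board of Directors (10). 2/3 of 10 = 6.67, rounded up to 7, so 7 affirmative votes are needed; 7 voted in favor. Satisfied.

Valid — all requirements satisfied.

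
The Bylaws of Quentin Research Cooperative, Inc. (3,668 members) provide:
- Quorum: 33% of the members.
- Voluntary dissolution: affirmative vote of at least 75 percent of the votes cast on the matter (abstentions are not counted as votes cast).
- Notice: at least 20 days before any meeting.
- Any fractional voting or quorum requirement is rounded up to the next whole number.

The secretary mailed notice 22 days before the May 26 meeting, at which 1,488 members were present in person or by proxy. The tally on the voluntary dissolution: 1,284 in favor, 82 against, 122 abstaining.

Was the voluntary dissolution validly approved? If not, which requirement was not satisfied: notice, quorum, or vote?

Valid — all requirements satisfied.

Notice: 22 days given; 20 required. Satisfied.
Quorum: 33% of 3,668 = 1,210.44, rounded up to 1,211; 1,488 present. Satisfied.
Vote: requires three-fourths of the votes cast (1,488 − 122 abstaining = 1,366); 3/4 of 1366 = 1024.50, rounded up to 1025, so 1,025 needed; 1,284 in favor. Satisfied.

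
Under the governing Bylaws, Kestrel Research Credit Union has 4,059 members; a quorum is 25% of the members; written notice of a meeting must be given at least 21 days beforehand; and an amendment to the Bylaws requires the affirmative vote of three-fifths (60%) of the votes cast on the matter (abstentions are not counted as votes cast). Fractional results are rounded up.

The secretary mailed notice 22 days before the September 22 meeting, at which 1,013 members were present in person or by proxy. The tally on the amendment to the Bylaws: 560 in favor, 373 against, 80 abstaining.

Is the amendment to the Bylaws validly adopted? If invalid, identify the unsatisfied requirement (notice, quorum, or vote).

Notice: 22 days given; 21 required. Satisfied.
Quorum: 25% of 4,059 = 1,014.75, rounded up to 1,015; 1,013 present. Not satisfied.
Vote: requires three-fifths of the votes cast (1,013 − 80 abstaining = 933); 3/5 of 933 = 559.80, rounded up to 560, so 560 needed; 560 in favor. Satisfied.

Invalid — quorum requirement not satisfied.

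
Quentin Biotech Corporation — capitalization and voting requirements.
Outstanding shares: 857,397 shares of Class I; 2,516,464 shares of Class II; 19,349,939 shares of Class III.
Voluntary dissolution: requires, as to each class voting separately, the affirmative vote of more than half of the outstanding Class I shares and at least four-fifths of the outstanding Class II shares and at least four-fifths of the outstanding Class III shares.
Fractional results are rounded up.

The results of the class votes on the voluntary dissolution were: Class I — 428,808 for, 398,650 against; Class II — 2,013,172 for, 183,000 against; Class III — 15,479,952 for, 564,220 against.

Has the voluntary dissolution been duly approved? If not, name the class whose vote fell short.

Approved — every class gave the required vote.

Class I: a majority of 857397 is 428699; 428,699 required, 428,808 in favor — approved.
Class II: 4/5 of 2516464 = 2013171.20, rounded up to 2013172; 2,013,172 required, 2,013,172 in favor — approved.
Class III: 4/5 of 19349939 = 15479951.20, rounded up to 15479952; 15,479,952 required, 15,479,952 in favor — approved.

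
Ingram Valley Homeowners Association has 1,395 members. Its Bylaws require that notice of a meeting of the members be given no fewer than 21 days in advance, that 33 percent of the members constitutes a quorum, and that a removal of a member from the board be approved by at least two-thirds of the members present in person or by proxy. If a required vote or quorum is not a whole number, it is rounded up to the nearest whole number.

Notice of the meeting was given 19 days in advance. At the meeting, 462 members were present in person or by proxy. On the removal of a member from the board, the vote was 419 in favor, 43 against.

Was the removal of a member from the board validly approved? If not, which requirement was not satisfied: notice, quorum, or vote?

Notice: 19 days given; 21 required. Not satisfied.
Quorum: 33% of 1,395 = 460.35, rounded up to 461; 462 present. Satisfied.
Vote: requires two-thirds of those present (462); 2/3 of 462 = 308, so 308 needed; 419 in favor. Satisfied.

Invalid — notice requirement not satisfied.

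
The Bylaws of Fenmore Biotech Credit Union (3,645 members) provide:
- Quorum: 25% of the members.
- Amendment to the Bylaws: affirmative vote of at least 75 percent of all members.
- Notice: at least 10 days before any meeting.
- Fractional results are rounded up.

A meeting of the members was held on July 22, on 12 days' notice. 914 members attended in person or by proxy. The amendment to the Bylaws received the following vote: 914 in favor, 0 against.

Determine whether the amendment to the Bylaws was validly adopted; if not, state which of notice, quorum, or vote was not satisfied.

Invalid — vote requirement not satisfied.

Notice: 12 days given; 10 required. Satisfied.
Quorum: 25% of 3,645 = 911.25, rounded up to 912; 914 present. Satisfied.
Vote: requires three-fourths of all members (3,645); 3/4 of 3645 = 2733.75, rounded up to 2734, so 2,734 needed; 914 in favor. Not satisfied.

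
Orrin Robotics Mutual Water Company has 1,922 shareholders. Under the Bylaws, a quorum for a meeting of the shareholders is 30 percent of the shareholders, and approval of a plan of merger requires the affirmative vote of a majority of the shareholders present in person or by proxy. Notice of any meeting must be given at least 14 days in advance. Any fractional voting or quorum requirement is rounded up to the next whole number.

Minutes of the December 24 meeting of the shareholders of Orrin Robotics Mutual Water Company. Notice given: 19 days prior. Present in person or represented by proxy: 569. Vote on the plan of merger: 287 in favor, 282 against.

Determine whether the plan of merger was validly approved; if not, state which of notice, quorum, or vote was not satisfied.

Notice: 19 days given; 14 required. Satisfied.
Quorum: 30% of 1,922 = 576.60, rounded up to 577; 569 present. Not satisfied.
Vote: requires a majority of those present (569); a majority of 569 is 285, so 285 needed; 287 in favor. Satisfied.

Invalid — quorum requirement not satisfied.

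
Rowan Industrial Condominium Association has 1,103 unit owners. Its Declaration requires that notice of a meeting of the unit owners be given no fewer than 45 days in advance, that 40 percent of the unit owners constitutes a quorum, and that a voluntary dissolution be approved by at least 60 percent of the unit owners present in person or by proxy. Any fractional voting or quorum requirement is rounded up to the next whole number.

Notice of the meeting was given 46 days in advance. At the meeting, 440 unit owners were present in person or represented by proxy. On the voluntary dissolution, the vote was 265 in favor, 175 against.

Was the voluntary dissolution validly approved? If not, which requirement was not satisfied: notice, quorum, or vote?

Invalid — quorum requirement not satisfied.

Notice: 46 days given; 45 required. Satisfied.
Quorum: 40% of 1,103 = 441.20, rounded up to 442; 440 present. Not satisfied.
Vote: requires three-fifths of those present (440); 3/5 of 440 = 264, so 264 needed; 265 in favor. Satisfied.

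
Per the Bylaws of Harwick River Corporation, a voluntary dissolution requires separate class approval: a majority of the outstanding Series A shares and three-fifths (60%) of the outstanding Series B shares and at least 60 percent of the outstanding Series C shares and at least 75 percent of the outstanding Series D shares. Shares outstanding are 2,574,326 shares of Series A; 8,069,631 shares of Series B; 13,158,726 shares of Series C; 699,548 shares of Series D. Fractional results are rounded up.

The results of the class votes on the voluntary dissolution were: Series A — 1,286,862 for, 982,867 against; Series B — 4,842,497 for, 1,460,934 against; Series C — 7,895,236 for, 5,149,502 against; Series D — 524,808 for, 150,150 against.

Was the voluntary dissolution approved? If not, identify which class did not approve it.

Series A: a majority of 2574326 is 1287164; 1,287,164 required, 1,286,862 in favor — not approved.
Series B: 3/5 of 8069631 = 4841778.60, rounded up to 4841779; 4,841,779 required, 4,842,497 in favor — approved.
Series C: 3/5 of 13158726 = 7895235.60, rounded up to 7895236; 7,895,236 required, 7,895,236 in favor — approved.
Series D: 3/4 of 699548 = 524661; 524,661 required, 524,808 in favor — approved.

Not approved — the Series A shares did not give the required vote.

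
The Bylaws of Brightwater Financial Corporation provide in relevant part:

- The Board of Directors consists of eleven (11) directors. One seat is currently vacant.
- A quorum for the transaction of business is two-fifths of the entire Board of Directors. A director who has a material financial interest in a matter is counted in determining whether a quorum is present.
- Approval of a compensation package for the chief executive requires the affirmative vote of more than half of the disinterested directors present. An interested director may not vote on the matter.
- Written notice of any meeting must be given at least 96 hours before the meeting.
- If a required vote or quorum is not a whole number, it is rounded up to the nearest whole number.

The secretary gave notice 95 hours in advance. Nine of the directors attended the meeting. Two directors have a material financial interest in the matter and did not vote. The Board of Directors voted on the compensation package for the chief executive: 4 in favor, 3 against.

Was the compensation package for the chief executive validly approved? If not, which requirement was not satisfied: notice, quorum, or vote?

Invalid — notice requirement not satisfied.

Notice: 95 hours given; 96 required (95 < 96). Not satisfied.
Quorum: 9 present (interested directors count toward quorum); quorum is 5. Satisfied.
Vote: the compensation package for the chief executive requires a majority of the disinterested directors present (9 − 2 = 7). A majority of 7 is 4, so 4 affirmative votes are needed; 4 voted in favor. Satisfied.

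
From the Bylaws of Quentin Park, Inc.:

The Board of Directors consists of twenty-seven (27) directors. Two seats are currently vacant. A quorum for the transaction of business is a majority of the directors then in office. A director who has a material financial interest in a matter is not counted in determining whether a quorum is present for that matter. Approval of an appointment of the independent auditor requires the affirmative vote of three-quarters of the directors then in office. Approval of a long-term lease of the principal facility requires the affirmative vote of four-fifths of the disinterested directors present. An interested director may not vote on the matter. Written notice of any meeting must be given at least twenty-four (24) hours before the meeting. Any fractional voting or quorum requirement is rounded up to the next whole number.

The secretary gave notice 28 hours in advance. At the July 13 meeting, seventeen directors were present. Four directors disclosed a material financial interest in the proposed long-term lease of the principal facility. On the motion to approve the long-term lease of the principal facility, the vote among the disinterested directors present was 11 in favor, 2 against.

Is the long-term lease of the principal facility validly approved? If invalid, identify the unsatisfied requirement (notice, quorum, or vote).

Notice: 28 hours given; 24 required (28 ≥ 24). Satisfied.
Quorum: 17 present, but the 4 interested directors do not count, leaving 13. Quorum is 13. Satisfied.
Vote: the long-term lease of the principal facility requires four-fifths of the disinterested directors present (17 − 4 = 13). 4/5 of 13 = 10.40, rounded up to 11, so 11 affirmative votes are needed; 11 voted in favor. Satisfied.

Valid — all requirements satisfied.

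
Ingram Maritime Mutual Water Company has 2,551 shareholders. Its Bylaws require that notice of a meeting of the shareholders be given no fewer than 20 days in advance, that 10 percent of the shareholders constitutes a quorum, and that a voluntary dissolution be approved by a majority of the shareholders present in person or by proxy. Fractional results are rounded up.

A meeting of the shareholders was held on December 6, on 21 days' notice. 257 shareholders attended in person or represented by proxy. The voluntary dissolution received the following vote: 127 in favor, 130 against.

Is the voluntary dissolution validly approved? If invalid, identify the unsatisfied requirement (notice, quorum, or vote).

Invalid — vote requirement not satisfied.

Notice: 21 days given; 20 required. Satisfied.
Quorum: 10% of 2,551 = 255.10, rounded up to 256; 257 present. Satisfied.
Vote: requires a majority of those present (257); a majority of 257 is 129, so 129 needed; 127 in favor. Not satisfied.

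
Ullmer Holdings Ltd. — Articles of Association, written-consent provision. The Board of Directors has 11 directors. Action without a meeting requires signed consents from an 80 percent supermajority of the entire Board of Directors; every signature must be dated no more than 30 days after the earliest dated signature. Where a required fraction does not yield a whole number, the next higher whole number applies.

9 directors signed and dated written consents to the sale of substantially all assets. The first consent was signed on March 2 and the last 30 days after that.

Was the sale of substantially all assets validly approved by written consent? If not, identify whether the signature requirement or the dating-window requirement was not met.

Effective — both the signature and dating-window requirements are satisfied.

Signatures required: an 80 percent supermajority of 11 — 4/5 of 11 = 8.80, rounded up to 9, so 9 needed; 9 signed. Sufficient.
Dating window: the latest signature is 30 days after the earliest; the limit is 30 days. Within the window.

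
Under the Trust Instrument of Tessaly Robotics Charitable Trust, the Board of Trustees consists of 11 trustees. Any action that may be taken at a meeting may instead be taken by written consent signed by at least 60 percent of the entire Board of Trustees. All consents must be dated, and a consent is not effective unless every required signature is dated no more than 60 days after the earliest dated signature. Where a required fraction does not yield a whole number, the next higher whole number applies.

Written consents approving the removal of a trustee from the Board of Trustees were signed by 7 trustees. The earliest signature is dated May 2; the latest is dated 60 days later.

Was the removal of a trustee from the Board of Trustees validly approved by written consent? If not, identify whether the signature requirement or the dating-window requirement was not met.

Effective — both the signature and dating-window requirements are satisfied.

Signatures required: at least 60 percent of 11 — 3/5 of 11 = 6.60, rounded up to 7, so 7 needed; 7 signed. Sufficient.
Dating window: the latest signature is 60 days after the earliest; the limit is 60 days. Within the window.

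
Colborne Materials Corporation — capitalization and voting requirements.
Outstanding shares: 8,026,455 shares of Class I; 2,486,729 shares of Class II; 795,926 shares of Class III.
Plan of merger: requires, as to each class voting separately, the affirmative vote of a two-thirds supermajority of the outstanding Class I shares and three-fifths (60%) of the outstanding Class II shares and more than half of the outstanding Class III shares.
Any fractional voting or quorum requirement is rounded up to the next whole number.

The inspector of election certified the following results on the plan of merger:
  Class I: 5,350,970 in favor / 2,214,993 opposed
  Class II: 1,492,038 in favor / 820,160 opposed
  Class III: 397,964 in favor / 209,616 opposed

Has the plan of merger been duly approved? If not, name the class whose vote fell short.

Approved — every class gave the required vote.

Class I: 2/3 of 8026455 = 5350970; 5,350,970 required, 5,350,970 in favor — approved.
Class II: 3/5 of 2486729 = 1492037.40, rounded up to 1492038; 1,492,038 required, 1,492,038 in favor — approved.
Class III: a majority of 795926 is 397964; 397,964 required, 397,964 in favor — approved.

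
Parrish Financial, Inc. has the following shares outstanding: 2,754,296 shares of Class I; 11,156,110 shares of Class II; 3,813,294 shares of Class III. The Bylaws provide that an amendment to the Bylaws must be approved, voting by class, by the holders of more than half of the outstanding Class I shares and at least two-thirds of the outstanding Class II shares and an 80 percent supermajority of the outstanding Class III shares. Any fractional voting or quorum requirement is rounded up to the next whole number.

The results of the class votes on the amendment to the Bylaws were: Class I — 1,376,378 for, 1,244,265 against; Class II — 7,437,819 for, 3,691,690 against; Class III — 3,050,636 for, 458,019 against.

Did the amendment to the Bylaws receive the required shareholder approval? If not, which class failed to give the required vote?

Not approved — the Class I shares did not give the required vote.

Class I: a majority of 2754296 is 1377149; 1,377,149 required, 1,376,378 in favor — not approved.
Class II: 2/3 of 11156110 = 7437406.67, rounded up to 7437407; 7,437,407 required, 7,437,819 in favor — approved.
Class III: 4/5 of 3813294 = 3050635.20, rounded up to 3050636; 3,050,636 required, 3,050,636 in favor — approved.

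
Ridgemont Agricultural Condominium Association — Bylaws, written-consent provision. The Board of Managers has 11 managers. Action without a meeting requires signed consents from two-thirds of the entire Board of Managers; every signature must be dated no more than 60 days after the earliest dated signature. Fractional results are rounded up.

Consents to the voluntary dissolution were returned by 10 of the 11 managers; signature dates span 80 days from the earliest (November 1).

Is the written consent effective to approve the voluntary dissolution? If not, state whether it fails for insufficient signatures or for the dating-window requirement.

Not effective — dating-window requirement not satisfied.

Signatures required: two-thirds of 11 — 2/3 of 11 = 7.33, rounded up to 8, so 8 needed; 10 signed. Sufficient.
Dating window: the latest signature is 80 days after the earliest; the limit is 60 days. Outside the window.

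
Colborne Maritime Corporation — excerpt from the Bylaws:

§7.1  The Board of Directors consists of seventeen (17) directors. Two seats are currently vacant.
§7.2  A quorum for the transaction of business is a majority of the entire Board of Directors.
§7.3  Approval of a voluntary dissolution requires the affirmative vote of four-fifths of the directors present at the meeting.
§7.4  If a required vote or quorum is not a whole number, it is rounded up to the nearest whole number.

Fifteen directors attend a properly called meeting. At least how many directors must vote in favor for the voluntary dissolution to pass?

The voluntary dissolution requires four-fifths of the directors present (15).
4/5 of 15 = 12.

12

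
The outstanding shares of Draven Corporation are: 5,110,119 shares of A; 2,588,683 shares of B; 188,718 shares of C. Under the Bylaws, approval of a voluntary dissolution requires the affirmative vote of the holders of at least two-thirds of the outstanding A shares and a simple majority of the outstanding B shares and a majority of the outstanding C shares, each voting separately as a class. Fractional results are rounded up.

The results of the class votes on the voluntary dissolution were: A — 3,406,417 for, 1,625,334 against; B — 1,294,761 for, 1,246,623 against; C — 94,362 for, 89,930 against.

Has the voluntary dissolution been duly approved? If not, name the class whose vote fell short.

Not approved — the A shares did not give the required vote.

A: 2/3 of 5110119 = 3406746; 3,406,746 required, 3,406,417 in favor — not approved.
B: a majority of 2588683 is 1294342; 1,294,342 required, 1,294,761 in favor — approved.
C: a majority of 188718 is 94360; 94,360 required, 94,362 in favor — approved.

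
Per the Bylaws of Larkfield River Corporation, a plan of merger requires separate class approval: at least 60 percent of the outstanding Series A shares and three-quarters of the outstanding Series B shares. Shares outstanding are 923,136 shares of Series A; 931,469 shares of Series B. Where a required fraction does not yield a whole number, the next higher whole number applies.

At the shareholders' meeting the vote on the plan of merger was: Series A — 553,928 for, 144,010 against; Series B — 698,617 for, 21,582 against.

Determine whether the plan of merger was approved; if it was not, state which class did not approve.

Approved — every class gave the required vote.

Series A: 3/5 of 923136 = 553881.60, rounded up to 553882; 553,882 required, 553,928 in favor — approved.
Series B: 3/4 of 931469 = 698601.75, rounded up to 698602; 698,602 required, 698,617 in favor — approved.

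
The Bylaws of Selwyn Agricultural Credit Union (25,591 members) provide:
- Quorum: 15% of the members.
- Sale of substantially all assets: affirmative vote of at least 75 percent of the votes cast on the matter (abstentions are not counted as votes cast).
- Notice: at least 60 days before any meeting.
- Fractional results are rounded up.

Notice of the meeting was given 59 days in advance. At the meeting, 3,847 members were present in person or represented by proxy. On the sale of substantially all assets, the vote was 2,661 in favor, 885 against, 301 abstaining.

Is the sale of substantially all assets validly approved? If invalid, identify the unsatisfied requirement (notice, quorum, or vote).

Invalid — notice requirement not satisfied.

Notice: 59 days given; 60 required. Not satisfied.
Quorum: 15% of 25,591 = 3,838.65, rounded up to 3,839; 3,847 present. Satisfied.
Vote: requires three-fourths of the votes cast (3,847 − 301 abstaining = 3,546); 3/4 of 3546 = 2659.50, rounded up to 2660, so 2,660 needed; 2,661 in favor. Satisfied.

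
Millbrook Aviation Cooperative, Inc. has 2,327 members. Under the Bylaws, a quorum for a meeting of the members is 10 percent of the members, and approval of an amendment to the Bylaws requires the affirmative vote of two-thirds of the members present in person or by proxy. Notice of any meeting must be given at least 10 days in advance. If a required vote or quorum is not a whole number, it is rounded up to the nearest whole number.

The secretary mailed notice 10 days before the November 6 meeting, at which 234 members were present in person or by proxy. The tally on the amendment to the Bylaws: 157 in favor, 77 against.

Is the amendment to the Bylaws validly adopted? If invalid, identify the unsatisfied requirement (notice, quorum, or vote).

Valid — all requirements satisfied.

Notice: 10 days given; 10 required. Satisfied.
Quorum: 10% of 2,327 = 232.70, rounded up to 233; 234 present. Satisfied.
Vote: requires two-thirds of those present (234); 2/3 of 234 = 156, so 156 needed; 157 in favor. Satisfied.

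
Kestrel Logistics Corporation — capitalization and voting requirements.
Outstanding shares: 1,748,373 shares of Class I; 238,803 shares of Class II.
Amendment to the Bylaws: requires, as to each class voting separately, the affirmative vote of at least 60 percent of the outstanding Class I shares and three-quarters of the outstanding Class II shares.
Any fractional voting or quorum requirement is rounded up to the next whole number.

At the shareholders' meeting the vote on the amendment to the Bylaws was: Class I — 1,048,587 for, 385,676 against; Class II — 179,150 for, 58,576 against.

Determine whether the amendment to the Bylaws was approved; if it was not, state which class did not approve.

Not approved — the Class I shares did not give the required vote.

Class I: 3/5 of 1748373 = 1049023.80, rounded up to 1049024; 1,049,024 required, 1,048,587 in favor — not approved.
Class II: 3/4 of 238803 = 179102.25, rounded up to 179103; 179,103 required, 179,150 in favor — approved.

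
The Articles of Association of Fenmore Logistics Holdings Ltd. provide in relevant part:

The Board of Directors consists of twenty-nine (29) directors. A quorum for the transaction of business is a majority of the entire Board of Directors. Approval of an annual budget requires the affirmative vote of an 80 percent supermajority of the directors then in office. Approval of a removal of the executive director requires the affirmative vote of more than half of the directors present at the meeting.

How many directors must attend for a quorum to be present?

A majority of 29 is 15.

15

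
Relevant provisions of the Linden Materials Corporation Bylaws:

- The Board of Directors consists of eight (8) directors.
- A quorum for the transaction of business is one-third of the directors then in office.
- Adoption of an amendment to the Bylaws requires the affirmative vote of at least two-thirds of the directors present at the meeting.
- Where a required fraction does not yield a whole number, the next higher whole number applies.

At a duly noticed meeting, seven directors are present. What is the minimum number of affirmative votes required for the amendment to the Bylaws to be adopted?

5

The amendment to the Bylaws requires two-thirds of the directors present (7).
2/3 of 7 = 4.67, rounded up to 5.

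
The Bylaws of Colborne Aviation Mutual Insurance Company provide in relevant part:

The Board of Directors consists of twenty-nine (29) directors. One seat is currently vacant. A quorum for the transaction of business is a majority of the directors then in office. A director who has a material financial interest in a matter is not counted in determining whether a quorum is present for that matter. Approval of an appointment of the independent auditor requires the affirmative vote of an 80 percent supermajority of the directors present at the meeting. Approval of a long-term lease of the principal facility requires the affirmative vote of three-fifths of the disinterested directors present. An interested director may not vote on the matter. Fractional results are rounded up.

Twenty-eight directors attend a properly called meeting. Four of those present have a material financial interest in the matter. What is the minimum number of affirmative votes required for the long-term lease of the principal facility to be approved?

15

The long-term lease of the principal facility requires three-fifths of the disinterested directors present (28 − 4 = 24).
3/5 of 24 = 14.40, rounded up to 15.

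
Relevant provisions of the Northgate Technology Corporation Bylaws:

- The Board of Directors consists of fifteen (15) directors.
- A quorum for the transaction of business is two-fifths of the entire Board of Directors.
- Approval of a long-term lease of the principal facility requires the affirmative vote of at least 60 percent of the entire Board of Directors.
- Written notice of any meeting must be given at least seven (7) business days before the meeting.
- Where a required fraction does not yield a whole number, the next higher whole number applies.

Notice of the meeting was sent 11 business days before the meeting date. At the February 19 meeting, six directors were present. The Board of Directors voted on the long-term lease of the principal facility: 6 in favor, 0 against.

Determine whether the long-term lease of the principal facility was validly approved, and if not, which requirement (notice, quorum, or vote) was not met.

Notice: 11 business days given; 7 required (11 ≥ 7). Satisfied.
Quorum: 6 present; quorum is 6. Satisfied.
Vote: the long-term lease of the principal facility requires three-fifths of the entire Board of Directors (15). 3/5 of 15 = 9, so 9 affirmative votes are needed; 6 voted in favor. Not satisfied.

Invalid — vote requirement not satisfied.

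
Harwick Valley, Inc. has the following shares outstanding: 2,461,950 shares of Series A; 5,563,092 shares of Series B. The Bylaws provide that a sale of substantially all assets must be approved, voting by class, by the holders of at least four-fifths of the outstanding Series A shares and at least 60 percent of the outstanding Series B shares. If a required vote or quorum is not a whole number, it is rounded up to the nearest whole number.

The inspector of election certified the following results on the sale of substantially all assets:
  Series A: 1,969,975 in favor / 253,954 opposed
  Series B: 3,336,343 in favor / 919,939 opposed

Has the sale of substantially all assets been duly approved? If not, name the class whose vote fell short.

Series A: 4/5 of 2461950 = 1969560; 1,969,560 required, 1,969,975 in favor — approved.
Series B: 3/5 of 5563092 = 3337855.20, rounded up to 3337856; 3,337,856 required, 3,336,343 in favor — not approved.

Not approved — the Series B shares did not give the required vote.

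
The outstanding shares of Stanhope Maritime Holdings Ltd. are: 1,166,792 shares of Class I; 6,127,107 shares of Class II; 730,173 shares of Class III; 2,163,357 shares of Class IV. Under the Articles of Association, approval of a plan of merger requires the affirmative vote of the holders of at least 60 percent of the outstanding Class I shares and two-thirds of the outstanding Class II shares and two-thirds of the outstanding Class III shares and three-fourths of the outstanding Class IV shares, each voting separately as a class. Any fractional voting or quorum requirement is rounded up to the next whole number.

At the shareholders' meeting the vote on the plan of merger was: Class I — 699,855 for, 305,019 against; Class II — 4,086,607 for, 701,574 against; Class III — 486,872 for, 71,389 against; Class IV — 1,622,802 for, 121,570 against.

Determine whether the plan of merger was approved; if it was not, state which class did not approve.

Not approved — the Class I shares did not give the required vote.

Class I: 3/5 of 1166792 = 700075.20, rounded up to 700076; 700,076 required, 699,855 in favor — not approved.
Class II: 2/3 of 6127107 = 4084738; 4,084,738 required, 4,086,607 in favor — approved.
Class III: 2/3 of 730173 = 486782; 486,782 required, 486,872 in favor — approved.
Class IV: 3/4 of 2163357 = 1622517.75, rounded up to 1622518; 1,622,518 required, 1,622,802 in favor — approved.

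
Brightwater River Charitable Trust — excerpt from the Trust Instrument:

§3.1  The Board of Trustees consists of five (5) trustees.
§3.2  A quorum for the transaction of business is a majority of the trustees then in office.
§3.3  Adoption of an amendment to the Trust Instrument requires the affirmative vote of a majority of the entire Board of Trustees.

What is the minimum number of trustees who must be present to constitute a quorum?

3

A majority of 5 is 3.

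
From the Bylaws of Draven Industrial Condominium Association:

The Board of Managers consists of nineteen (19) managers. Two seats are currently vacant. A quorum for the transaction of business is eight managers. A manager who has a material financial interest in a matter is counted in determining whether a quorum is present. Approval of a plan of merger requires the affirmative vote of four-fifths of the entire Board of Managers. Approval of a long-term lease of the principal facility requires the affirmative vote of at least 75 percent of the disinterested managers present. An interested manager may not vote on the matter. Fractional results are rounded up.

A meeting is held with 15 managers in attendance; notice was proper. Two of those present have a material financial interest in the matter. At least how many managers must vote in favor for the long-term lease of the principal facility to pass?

The long-term lease of the principal facility requires three-fourths of the disinterested managers present (15 − 2 = 13).
3/4 of 13 = 9.75, rounded up to 10.

10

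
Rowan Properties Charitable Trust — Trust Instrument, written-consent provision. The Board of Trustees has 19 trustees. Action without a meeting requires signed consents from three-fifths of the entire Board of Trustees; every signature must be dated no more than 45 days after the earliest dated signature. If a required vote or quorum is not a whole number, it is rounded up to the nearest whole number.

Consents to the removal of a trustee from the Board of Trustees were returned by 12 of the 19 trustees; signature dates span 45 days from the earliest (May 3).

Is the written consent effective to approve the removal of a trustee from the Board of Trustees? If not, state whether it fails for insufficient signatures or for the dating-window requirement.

Effective — both the signature and dating-window requirements are satisfied.

Signatures required: three-fifths of 19 — 3/5 of 19 = 11.40, rounded up to 12, so 12 needed; 12 signed. Sufficient.
Dating window: the latest signature is 45 days after the earliest; the limit is 45 days. Within the window.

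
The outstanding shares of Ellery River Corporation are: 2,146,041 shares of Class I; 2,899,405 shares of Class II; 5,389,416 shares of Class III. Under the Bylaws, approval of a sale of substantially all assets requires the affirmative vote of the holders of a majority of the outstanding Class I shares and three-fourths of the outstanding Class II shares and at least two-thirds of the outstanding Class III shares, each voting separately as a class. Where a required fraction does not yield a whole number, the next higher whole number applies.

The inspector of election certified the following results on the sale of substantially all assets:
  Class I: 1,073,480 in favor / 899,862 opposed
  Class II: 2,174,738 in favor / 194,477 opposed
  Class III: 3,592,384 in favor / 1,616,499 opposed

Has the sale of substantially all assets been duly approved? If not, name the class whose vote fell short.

Not approved — the Class III shares did not give the required vote.

Class I: a majority of 2146041 is 1073021; 1,073,021 required, 1,073,480 in favor — approved.
Class II: 3/4 of 2899405 = 2174553.75, rounded up to 2174554; 2,174,554 required, 2,174,738 in favor — approved.
Class III: 2/3 of 5389416 = 3592944; 3,592,944 required, 3,592,384 in favor — not approved.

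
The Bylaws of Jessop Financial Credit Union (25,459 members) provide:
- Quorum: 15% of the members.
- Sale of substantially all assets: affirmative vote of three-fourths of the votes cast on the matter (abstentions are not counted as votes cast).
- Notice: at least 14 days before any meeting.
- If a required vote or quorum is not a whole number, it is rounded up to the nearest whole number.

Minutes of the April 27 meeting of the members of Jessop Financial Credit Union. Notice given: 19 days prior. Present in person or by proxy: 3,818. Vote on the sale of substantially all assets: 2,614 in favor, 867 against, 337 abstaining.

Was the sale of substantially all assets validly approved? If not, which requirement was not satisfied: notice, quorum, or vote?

Notice: 19 days given; 14 required. Satisfied.
Quorum: 15% of 25,459 = 3,818.85, rounded up to 3,819; 3,818 present. Not satisfied.
Vote: requires three-fourths of the votes cast (3,818 − 337 abstaining = 3,481); 3/4 of 3481 = 2610.75, rounded up to 2611, so 2,611 needed; 2,614 in favor. Satisfied.

Invalid — quorum requirement not satisfied.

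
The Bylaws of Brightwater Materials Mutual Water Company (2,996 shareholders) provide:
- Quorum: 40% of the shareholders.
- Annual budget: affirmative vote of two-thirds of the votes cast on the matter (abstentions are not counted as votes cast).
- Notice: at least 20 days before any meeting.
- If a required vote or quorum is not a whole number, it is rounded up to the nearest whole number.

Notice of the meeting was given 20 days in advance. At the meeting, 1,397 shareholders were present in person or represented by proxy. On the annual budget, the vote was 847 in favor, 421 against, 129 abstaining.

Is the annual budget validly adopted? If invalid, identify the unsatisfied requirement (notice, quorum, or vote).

Valid — all requirements satisfied.

Notice: 20 days given; 20 required. Satisfied.
Quorum: 40% of 2,996 = 1,198.40, rounded up to 1,199; 1,397 present. Satisfied.
Vote: requires two-thirds of the votes cast (1,397 − 129 abstaining = 1,268); 2/3 of 1268 = 845.33, rounded up to 846, so 846 needed; 847 in favor. Satisfied.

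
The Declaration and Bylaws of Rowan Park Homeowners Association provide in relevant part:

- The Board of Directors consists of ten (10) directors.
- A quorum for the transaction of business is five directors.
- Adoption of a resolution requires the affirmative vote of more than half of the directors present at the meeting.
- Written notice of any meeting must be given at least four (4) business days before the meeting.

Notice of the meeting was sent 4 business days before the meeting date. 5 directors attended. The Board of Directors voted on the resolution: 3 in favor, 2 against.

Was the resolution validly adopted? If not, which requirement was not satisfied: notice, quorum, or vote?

Notice: 4 business days given; 4 required (4 ≥ 4). Satisfied.
Quorum: 5 present; quorum is 5. Satisfied.
Vote: the resolution requires a majority of the directors present (5). A majority of 5 is 3, so 3 affirmative votes are needed; 3 voted in favor. Satisfied.

Valid — all requirements satisfied.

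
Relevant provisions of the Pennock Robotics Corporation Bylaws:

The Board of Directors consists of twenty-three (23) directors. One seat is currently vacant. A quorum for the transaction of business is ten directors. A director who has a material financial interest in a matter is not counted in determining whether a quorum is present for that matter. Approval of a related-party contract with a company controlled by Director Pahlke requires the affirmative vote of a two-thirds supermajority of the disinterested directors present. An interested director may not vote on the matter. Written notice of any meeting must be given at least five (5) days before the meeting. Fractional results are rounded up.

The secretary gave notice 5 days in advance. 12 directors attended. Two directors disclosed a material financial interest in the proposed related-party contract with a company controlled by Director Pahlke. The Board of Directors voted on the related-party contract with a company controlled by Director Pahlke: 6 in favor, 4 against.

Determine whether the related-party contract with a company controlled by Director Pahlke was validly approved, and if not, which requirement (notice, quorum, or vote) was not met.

Notice: 5 days given; 5 required (5 ≥ 5). Satisfied.
Quorum: 12 present, but the 2 interested directors do not count, leaving 10. Quorum is 10. Satisfied.
Vote: the related-party contract with a company controlled by Director Pahlke requires two-thirds of the disinterested directors present (12 − 2 = 10). 2/3 of 10 = 6.67, rounded up to 7, so 7 affirmative votes are needed; 6 voted in favor. Not satisfied.

Invalid — vote requirement not satisfied.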